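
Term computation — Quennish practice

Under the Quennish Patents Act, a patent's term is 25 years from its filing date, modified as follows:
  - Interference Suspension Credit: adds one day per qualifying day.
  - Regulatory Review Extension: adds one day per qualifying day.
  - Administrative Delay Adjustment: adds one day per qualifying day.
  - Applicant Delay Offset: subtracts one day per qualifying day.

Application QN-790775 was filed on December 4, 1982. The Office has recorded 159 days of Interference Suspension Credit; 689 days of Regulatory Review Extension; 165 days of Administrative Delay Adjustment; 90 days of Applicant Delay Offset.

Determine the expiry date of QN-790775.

June 14, 2010

Base term: filing date + 25 years → 4 December 2007.
Interference Suspension Credit: +159 days → 11 May 2008.
Regulatory Review Extension: +689 days → 31 March 2010.
Administrative Delay Adjustment: +165 days → 12 September 2010.
Applicant Delay Offset: −90 days → 14 June 2010.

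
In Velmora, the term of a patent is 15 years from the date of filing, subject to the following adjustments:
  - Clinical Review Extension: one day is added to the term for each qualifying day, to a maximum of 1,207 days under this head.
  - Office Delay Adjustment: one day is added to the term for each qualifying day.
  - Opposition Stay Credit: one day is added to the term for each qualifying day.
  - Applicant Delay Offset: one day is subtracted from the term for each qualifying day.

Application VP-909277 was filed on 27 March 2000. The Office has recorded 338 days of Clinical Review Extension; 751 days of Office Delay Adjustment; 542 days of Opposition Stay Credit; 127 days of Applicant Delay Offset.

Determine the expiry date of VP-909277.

Base term: filing date + 15 years → 27 March 2015.
Clinical Review Extension: 338 days (within the 1207-day cap) → +338 days → 28 February 2016.
Office Delay Adjustment: +751 days → 20 March 2018.
Opposition Stay Credit: +542 days → 13 September 2019.
Applicant Delay Offset: −127 days → 9 May 2019.

May 9, 2019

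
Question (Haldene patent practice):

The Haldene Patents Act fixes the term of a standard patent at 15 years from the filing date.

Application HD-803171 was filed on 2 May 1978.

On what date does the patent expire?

1993-05-02

Filing date + 15 years → 2 May 1993.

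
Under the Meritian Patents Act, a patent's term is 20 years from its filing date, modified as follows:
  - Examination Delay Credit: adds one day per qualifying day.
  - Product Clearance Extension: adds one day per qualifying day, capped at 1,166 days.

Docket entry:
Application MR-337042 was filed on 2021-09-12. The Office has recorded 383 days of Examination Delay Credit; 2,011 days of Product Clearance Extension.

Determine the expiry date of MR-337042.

December 9, 2045

Base term: filing date + 20 years → 12 September 2041.
Examination Delay Credit: +383 days → 30 September 2042.
Product Clearance Extension: 2011 days claimed exceeds the 1166-day cap, so +1166 days → 9 December 2045.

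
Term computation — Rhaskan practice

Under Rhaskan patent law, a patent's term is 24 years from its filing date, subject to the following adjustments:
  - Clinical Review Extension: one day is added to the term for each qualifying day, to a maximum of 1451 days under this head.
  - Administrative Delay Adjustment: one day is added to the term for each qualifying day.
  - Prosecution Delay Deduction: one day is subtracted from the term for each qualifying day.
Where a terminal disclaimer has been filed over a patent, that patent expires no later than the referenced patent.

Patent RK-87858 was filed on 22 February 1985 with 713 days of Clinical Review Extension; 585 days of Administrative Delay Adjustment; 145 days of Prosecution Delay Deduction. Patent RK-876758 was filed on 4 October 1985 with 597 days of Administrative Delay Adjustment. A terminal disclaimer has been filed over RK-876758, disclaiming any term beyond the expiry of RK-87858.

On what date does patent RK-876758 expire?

Natural term of RK-876758:
  Base: filing + 24 years → 4 October 2009.
  Administrative Delay Adjustment: +597 days → 24 May 2011.
Expiry of referenced patent RK-87858:
  Base: filing + 24 years → 22 February 2009.
  Clinical Review Extension: 713 days (within the 1451-day cap) → +713 days → 5 February 2011.
  Administrative Delay Adjustment: +585 days → 12 September 2012.
  Prosecution Delay Deduction: −145 days → 20 April 2012.
Terminal disclaimer: RK-876758 expires on the earlier of 24 May 2011 and 20 April 2012.

2011-05-24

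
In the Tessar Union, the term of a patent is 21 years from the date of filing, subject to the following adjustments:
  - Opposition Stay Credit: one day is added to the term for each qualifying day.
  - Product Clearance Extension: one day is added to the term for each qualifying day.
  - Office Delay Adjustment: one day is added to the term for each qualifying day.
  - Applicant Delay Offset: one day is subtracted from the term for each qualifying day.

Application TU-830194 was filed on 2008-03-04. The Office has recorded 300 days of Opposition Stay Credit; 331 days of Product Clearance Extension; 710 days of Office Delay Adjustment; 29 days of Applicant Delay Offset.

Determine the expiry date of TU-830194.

2032-10-06

Base term: filing date + 21 years → 4 March 2029.
Opposition Stay Credit: +300 days → 29 December 2029.
Product Clearance Extension: +331 days → 25 November 2030.
Office Delay Adjustment: +710 days → 4 November 2032.
Applicant Delay Offset: −29 days → 6 October 2032.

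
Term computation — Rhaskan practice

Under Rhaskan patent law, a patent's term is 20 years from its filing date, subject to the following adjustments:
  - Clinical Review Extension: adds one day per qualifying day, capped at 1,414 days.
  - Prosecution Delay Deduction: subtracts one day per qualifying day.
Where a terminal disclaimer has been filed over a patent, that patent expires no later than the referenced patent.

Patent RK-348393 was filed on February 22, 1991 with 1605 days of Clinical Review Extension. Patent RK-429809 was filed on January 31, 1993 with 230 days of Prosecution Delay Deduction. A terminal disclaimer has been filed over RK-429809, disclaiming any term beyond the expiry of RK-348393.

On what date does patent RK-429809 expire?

2012-06-15

Natural term of RK-429809:
  Base: filing + 20 years → 31 January 2013.
  Prosecution Delay Deduction: −230 days → 15 June 2012.
Expiry of referenced patent RK-348393:
  Base: filing + 20 years → 22 February 2011.
  Clinical Review Extension: 1605 days claimed exceeds the 1414-day cap, so +1414 days → 6 January 2015.
Terminal disclaimer: RK-429809 expires on the earlier of 15 June 2012 and 6 January 2015.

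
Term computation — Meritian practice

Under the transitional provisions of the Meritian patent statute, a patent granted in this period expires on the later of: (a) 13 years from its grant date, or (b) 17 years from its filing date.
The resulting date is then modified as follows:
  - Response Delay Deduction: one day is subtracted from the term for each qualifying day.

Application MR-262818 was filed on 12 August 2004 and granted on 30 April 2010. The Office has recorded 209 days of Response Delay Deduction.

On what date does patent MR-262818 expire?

(a) grant + 13 years → 30 April 2023.
(b) filing + 17 years → 12 August 2021.
Later of the two: 30 April 2023.
Response Delay Deduction: −209 days → 3 October 2022.

2022-10-03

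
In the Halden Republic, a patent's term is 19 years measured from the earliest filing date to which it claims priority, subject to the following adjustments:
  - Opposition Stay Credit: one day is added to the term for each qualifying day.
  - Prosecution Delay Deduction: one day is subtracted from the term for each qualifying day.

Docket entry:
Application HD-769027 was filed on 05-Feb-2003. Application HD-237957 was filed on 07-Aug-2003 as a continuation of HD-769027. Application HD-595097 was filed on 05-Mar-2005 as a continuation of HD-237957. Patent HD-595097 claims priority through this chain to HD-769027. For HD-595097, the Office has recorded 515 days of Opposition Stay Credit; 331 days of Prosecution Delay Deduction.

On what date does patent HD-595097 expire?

Earliest priority filing: 5 February 2003.
Base term: 5 February 2003 + 19 years → 5 February 2022.
Opposition Stay Credit: +515 days → 5 July 2023.
Prosecution Delay Deduction: −331 days → 8 August 2022.

2022-08-08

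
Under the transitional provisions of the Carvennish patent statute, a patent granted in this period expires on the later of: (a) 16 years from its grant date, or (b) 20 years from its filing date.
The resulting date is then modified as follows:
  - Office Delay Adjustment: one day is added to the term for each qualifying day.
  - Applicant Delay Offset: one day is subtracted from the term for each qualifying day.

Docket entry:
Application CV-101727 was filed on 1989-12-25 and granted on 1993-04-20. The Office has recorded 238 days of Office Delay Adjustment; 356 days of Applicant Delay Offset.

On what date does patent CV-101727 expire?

August 29, 2009

(a) grant + 16 years → 20 April 2009.
(b) filing + 20 years → 25 December 2009.
Later of the two: 25 December 2009.
Office Delay Adjustment: +238 days → 20 August 2010.
Applicant Delay Offset: −356 days → 29 August 2009.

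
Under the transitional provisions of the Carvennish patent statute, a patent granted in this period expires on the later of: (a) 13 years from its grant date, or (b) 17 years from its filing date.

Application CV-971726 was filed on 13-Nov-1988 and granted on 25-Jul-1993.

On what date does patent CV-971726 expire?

2006-07-25

(a) grant + 13 years → 25 July 2006.
(b) filing + 17 years → 13 November 2005.
Later of the two: 25 July 2006.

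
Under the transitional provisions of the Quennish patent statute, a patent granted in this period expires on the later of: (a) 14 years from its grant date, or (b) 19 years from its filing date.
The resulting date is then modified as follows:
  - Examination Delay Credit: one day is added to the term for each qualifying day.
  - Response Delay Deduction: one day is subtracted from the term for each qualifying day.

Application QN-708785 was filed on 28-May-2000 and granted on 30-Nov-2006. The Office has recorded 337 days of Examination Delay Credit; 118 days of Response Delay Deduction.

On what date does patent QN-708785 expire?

(a) grant + 14 years → 30 November 2020.
(b) filing + 19 years → 28 May 2019.
Later of the two: 30 November 2020.
Examination Delay Credit: +337 days → 2 November 2021.
Response Delay Deduction: −118 days → 7 July 2021.

2021-07-07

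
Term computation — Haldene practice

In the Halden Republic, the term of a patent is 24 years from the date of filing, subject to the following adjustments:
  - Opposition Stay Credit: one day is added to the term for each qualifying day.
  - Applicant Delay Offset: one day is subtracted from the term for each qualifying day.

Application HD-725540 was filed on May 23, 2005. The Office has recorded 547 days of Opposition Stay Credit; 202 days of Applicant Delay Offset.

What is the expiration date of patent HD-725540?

Base term: filing date + 24 years → 23 May 2029.
Opposition Stay Credit: +547 days → 21 November 2030.
Applicant Delay Offset: −202 days → 3 May 2030.

2030-05-03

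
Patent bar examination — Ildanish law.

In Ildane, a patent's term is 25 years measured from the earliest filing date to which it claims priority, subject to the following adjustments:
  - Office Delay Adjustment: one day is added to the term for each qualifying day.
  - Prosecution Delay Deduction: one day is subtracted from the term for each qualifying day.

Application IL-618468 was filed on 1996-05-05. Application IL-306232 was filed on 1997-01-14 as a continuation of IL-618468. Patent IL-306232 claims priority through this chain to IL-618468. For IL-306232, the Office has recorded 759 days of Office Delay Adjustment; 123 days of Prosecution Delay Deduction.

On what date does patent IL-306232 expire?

January 31, 2023

Earliest priority filing: 5 May 1996.
Base term: 5 May 1996 + 25 years → 5 May 2021.
Office Delay Adjustment: +759 days → 3 June 2023.
Prosecution Delay Deduction: −123 days → 31 January 2023.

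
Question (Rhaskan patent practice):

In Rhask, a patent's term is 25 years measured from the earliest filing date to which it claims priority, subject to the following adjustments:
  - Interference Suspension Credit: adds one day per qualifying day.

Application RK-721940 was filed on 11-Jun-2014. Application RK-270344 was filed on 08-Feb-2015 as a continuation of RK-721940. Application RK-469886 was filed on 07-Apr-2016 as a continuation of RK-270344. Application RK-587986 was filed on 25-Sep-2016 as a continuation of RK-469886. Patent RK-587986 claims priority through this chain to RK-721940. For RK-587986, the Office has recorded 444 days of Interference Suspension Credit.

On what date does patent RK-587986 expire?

Earliest priority filing: 11 June 2014.
Base term: 11 June 2014 + 25 years → 11 June 2039.
Interference Suspension Credit: +444 days → 28 August 2040.

August 28, 2040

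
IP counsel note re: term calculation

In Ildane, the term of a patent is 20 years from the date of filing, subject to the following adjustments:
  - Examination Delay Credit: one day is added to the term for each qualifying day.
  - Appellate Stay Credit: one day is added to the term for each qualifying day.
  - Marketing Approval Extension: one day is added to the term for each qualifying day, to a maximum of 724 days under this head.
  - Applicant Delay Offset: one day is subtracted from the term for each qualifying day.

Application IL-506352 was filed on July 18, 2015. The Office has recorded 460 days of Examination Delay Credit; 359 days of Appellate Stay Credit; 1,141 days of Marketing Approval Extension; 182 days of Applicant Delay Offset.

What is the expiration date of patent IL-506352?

Base term: filing date + 20 years → 18 July 2035.
Examination Delay Credit: +460 days → 20 October 2036.
Appellate Stay Credit: +359 days → 14 October 2037.
Marketing Approval Extension: 1141 days claimed exceeds the 724-day cap, so +724 days → 8 October 2039.
Applicant Delay Offset: −182 days → 9 April 2039.

April 9, 2039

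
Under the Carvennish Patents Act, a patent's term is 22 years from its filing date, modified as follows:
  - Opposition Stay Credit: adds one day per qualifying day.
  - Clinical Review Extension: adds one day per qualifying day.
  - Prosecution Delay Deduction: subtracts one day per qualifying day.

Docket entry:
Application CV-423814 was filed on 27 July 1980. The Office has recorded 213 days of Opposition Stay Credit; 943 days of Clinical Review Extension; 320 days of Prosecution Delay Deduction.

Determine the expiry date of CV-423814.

Base term: filing date + 22 years → 27 July 2002.
Opposition Stay Credit: +213 days → 25 February 2003.
Clinical Review Extension: +943 days → 25 September 2005.
Prosecution Delay Deduction: −320 days → 9 November 2004.

November 9, 2004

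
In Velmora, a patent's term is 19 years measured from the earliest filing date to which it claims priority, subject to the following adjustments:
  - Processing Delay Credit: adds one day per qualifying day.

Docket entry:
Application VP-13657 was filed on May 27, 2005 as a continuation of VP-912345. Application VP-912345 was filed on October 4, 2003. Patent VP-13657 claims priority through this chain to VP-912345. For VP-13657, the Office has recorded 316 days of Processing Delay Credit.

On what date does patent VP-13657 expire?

2023-08-16

Earliest priority filing: 4 October 2003.
Base term: 4 October 2003 + 19 years → 4 October 2022.
Processing Delay Credit: +316 days → 16 August 2023.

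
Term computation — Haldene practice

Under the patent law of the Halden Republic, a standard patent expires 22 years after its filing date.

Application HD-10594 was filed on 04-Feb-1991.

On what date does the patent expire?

2013-02-04

Filing date + 22 years → 4 February 2013.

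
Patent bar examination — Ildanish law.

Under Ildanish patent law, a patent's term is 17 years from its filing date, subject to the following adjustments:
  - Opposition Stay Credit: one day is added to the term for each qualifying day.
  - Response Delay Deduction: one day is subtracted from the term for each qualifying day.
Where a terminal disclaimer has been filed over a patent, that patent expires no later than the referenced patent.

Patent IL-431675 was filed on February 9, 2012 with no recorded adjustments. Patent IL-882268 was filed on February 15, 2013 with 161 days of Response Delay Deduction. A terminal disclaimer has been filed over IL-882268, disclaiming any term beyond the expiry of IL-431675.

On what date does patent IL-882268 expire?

2029-02-09

Natural term of IL-882268:
  Base: filing + 17 years → 15 February 2030.
  Response Delay Deduction: −161 days → 7 September 2029.
Expiry of referenced patent IL-431675:
  Base: filing + 17 years → 9 February 2029.
Terminal disclaimer: IL-882268 expires on the earlier of 7 September 2029 and 9 February 2029.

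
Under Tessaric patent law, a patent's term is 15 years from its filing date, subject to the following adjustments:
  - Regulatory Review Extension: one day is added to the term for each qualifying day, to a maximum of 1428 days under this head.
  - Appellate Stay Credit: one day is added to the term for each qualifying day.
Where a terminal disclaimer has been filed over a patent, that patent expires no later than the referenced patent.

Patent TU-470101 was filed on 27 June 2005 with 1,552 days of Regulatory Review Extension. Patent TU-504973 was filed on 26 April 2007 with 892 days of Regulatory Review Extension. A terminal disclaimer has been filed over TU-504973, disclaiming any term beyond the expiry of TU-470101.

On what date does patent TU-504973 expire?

May 25, 2024

Natural term of TU-504973:
  Base: filing + 15 years → 26 April 2022.
  Regulatory Review Extension: 892 days (within the 1428-day cap) → +892 days → 4 October 2024.
Expiry of referenced patent TU-470101:
  Base: filing + 15 years → 27 June 2020.
  Regulatory Review Extension: 1552 days claimed exceeds the 1428-day cap, so +1428 days → 25 May 2024.
Terminal disclaimer: TU-504973 expires on the earlier of 4 October 2024 and 25 May 2024.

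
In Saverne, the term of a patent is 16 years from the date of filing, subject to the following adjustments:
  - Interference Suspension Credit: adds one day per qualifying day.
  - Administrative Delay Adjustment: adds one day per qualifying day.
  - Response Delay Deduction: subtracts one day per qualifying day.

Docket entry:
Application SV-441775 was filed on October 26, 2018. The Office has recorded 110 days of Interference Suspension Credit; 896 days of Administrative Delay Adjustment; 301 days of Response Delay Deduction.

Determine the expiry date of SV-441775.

September 30, 2036

Base term: filing date + 16 years → 26 October 2034.
Interference Suspension Credit: +110 days → 13 February 2035.
Administrative Delay Adjustment: +896 days → 28 July 2037.
Response Delay Deduction: −301 days → 30 September 2036.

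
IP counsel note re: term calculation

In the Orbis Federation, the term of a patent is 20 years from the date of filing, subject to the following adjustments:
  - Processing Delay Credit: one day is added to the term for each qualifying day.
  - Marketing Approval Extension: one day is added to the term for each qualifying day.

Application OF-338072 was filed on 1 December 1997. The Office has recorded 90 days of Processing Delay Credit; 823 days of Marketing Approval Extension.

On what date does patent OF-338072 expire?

Base term: filing date + 20 years → 1 December 2017.
Processing Delay Credit: +90 days → 1 March 2018.
Marketing Approval Extension: +823 days → 1 June 2020.

June 1, 2020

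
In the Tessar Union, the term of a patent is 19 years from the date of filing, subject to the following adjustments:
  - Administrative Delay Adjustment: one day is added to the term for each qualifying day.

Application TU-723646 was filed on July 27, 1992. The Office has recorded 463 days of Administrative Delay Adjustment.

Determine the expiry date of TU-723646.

November 1, 2012

Base term: filing date + 19 years → 27 July 2011.
Administrative Delay Adjustment: +463 days → 1 November 2012.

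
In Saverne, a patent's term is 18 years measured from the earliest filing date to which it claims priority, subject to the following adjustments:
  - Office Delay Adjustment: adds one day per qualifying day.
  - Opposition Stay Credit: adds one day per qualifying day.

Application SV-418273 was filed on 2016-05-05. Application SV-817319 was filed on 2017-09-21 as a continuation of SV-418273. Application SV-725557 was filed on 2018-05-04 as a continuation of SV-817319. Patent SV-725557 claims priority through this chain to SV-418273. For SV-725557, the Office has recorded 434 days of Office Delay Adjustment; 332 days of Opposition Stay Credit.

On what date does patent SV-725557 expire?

June 9, 2036

Earliest priority filing: 5 May 2016.
Base term: 5 May 2016 + 18 years → 5 May 2034.
Office Delay Adjustment: +434 days → 13 July 2035.
Opposition Stay Credit: +332 days → 9 June 2036.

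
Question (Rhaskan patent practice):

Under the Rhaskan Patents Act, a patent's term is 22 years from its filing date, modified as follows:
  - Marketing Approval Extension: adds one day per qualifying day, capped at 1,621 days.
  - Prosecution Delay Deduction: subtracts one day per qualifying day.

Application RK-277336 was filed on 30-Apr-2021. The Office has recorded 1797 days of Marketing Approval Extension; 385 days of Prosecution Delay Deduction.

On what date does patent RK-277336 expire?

Base term: filing date + 22 years → 30 April 2043.
Marketing Approval Extension: 1797 days claimed exceeds the 1621-day cap, so +1621 days → 7 October 2047.
Prosecution Delay Deduction: −385 days → 17 September 2046.

September 17, 2046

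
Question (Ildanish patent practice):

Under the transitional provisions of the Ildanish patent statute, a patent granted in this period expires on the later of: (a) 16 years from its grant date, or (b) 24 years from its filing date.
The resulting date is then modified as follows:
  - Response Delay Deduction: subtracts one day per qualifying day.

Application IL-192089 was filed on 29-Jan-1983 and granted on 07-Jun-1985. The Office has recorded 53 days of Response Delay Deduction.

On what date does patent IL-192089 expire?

2006-12-07

(a) grant + 16 years → 7 June 2001.
(b) filing + 24 years → 29 January 2007.
Later of the two: 29 January 2007.
Response Delay Deduction: −53 days → 7 December 2006.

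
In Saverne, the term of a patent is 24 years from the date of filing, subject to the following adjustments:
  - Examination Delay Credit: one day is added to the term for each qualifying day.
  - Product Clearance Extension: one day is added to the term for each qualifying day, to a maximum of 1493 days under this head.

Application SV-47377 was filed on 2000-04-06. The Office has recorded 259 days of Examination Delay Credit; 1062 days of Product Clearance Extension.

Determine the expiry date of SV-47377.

Base term: filing date + 24 years → 6 April 2024.
Examination Delay Credit: +259 days → 21 December 2024.
Product Clearance Extension: 1062 days (within the 1493-day cap) → +1062 days → 18 November 2027.

November 18, 2027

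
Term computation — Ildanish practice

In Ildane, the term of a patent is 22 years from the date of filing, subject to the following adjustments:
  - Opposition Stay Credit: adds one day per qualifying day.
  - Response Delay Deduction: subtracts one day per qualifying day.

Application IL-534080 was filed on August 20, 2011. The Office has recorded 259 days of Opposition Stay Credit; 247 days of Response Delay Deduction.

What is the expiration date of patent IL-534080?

Base term: filing date + 22 years → 20 August 2033.
Opposition Stay Credit: +259 days → 6 May 2034.
Response Delay Deduction: −247 days → 1 September 2033.

September 1, 2033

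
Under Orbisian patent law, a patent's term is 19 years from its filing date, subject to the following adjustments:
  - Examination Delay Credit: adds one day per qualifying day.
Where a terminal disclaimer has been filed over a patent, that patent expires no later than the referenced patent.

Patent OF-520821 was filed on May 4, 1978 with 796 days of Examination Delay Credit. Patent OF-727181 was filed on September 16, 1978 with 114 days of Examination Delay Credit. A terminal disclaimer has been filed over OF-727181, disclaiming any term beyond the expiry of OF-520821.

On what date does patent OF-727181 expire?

January 8, 1998

Natural term of OF-727181:
  Base: filing + 19 years → 16 September 1997.
  Examination Delay Credit: +114 days → 8 January 1998.
Expiry of referenced patent OF-520821:
  Base: filing + 19 years → 4 May 1997.
  Examination Delay Credit: +796 days → 9 July 1999.
Terminal disclaimer: OF-727181 expires on the earlier of 8 January 1998 and 9 July 1999.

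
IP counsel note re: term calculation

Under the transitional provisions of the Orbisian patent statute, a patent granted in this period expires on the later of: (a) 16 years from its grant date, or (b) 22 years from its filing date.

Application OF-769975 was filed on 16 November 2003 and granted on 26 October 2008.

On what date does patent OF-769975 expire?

November 16, 2025

(a) grant + 16 years → 26 October 2024.
(b) filing + 22 years → 16 November 2025.
Later of the two: 16 November 2025.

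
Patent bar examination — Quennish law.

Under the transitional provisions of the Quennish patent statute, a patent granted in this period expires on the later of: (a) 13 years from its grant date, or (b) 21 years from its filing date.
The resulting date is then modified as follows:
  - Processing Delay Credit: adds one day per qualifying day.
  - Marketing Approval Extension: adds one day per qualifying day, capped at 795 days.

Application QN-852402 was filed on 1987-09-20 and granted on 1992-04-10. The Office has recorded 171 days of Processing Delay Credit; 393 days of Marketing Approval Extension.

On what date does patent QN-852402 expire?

(a) grant + 13 years → 10 April 2005.
(b) filing + 21 years → 20 September 2008.
Later of the two: 20 September 2008.
Processing Delay Credit: +171 days → 10 March 2009.
Marketing Approval Extension: 393 days (within the 795-day cap) → +393 days → 7 April 2010.

2010-04-07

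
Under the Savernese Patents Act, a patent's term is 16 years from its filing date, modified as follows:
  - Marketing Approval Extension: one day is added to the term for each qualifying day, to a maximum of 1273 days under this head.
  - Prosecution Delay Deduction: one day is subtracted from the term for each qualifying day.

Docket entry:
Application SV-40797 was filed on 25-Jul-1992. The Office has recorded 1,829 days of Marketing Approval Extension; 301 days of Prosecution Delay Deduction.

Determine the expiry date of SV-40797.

March 24, 2011

Base term: filing date + 16 years → 25 July 2008.
Marketing Approval Extension: 1829 days claimed exceeds the 1273-day cap, so +1273 days → 19 January 2012.
Prosecution Delay Deduction: −301 days → 24 March 2011.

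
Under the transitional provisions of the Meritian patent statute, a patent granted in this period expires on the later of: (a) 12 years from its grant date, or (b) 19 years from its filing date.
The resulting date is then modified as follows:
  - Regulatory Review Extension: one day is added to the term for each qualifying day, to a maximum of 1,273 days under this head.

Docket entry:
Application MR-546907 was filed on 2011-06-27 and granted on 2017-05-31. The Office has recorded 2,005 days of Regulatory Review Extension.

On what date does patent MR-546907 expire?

(a) grant + 12 years → 31 May 2029.
(b) filing + 19 years → 27 June 2030.
Later of the two: 27 June 2030.
Regulatory Review Extension: 2005 days claimed exceeds the 1273-day cap, so +1273 days → 21 December 2033.

December 21, 2033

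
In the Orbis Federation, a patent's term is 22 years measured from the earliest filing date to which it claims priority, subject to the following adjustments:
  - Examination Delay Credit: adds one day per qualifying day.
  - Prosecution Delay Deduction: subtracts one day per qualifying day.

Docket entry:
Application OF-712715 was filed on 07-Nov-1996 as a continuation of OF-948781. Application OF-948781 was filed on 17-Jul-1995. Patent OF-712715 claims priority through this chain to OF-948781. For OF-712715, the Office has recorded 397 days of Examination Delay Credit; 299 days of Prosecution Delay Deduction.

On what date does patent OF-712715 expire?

October 23, 2017

Earliest priority filing: 17 July 1995.
Base term: 17 July 1995 + 22 years → 17 July 2017.
Examination Delay Credit: +397 days → 18 August 2018.
Prosecution Delay Deduction: −299 days → 23 October 2017.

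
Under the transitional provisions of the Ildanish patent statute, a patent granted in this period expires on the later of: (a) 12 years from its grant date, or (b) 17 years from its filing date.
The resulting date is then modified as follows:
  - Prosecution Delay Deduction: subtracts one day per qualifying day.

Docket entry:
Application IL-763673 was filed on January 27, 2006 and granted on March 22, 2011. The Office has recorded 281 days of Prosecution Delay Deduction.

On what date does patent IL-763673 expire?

2022-06-14

(a) grant + 12 years → 22 March 2023.
(b) filing + 17 years → 27 January 2023.
Later of the two: 22 March 2023.
Prosecution Delay Deduction: −281 days → 14 June 2022.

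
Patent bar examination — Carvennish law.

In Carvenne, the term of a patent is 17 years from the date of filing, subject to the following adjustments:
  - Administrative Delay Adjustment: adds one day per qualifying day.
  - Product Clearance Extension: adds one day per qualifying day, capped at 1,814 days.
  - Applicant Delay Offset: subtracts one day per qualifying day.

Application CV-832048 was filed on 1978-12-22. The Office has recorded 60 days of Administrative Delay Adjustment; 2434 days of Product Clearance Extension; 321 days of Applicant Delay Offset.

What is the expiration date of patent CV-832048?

Base term: filing date + 17 years → 22 December 1995.
Administrative Delay Adjustment: +60 days → 20 February 1996.
Product Clearance Extension: 2434 days claimed exceeds the 1814-day cap, so +1814 days → 7 February 2001.
Applicant Delay Offset: −321 days → 23 March 2000.

2000-03-23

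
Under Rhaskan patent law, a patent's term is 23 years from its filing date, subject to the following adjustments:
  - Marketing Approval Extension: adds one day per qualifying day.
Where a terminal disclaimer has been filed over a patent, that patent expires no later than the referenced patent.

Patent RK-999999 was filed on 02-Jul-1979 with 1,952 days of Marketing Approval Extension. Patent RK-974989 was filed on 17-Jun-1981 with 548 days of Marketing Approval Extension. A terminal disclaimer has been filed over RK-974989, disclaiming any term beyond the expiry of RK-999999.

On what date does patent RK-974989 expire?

December 17, 2005

Natural term of RK-974989:
  Base: filing + 23 years → 17 June 2004.
  Marketing Approval Extension: +548 days → 17 December 2005.
Expiry of referenced patent RK-999999:
  Base: filing + 23 years → 2 July 2002.
  Marketing Approval Extension: +1952 days → 5 November 2007.
Terminal disclaimer: RK-974989 expires on the earlier of 17 December 2005 and 5 November 2007.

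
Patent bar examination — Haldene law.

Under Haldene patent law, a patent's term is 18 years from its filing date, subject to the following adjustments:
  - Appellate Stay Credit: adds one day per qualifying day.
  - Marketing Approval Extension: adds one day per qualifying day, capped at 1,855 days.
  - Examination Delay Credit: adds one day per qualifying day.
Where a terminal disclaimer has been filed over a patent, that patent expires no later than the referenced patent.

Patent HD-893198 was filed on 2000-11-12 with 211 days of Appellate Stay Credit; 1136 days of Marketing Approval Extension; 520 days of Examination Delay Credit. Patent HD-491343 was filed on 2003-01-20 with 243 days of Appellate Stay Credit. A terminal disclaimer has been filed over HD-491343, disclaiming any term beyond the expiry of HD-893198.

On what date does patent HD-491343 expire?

2021-09-20

Natural term of HD-491343:
  Base: filing + 18 years → 20 January 2021.
  Appellate Stay Credit: +243 days → 20 September 2021.
Expiry of referenced patent HD-893198:
  Base: filing + 18 years → 12 November 2018.
  Appellate Stay Credit: +211 days → 11 June 2019.
  Marketing Approval Extension: 1136 days (within the 1855-day cap) → +1136 days → 21 July 2022.
  Examination Delay Credit: +520 days → 23 December 2023.
Terminal disclaimer: HD-491343 expires on the earlier of 20 September 2021 and 23 December 2023.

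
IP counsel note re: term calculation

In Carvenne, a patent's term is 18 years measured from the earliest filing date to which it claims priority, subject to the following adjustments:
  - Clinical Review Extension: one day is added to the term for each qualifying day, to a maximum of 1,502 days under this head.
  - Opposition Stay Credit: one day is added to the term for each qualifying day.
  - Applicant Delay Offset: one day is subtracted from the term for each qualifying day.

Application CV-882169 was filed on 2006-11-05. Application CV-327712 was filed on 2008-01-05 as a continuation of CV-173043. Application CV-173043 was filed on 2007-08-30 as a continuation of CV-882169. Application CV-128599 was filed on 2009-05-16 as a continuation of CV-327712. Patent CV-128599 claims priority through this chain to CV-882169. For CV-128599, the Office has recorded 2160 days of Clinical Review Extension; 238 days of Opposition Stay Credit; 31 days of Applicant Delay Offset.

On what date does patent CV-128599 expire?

2029-07-11

Earliest priority filing: 5 November 2006.
Base term: 5 November 2006 + 18 years → 5 November 2024.
Clinical Review Extension: 2160 days claimed exceeds the 1502-day cap, so +1502 days → 16 December 2028.
Opposition Stay Credit: +238 days → 11 August 2029.
Applicant Delay Offset: −31 days → 11 July 2029.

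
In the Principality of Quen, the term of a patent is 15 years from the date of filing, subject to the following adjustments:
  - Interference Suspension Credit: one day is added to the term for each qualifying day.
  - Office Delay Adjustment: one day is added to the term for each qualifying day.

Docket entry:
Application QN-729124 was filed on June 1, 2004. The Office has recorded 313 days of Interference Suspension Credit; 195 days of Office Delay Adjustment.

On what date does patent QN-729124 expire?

October 21, 2020

Base term: filing date + 15 years → 1 June 2019.
Interference Suspension Credit: +313 days → 9 April 2020.
Office Delay Adjustment: +195 days → 21 October 2020.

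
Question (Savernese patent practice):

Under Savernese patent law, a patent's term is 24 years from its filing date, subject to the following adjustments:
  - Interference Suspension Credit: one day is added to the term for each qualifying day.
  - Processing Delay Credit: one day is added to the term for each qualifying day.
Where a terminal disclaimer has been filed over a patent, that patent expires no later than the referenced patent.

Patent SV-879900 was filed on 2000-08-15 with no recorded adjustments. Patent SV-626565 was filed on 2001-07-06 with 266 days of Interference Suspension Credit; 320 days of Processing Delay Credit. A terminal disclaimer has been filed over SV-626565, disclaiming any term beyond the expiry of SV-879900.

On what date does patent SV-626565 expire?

2024-08-15

Natural term of SV-626565:
  Base: filing + 24 years → 6 July 2025.
  Interference Suspension Credit: +266 days → 29 March 2026.
  Processing Delay Credit: +320 days → 12 February 2027.
Expiry of referenced patent SV-879900:
  Base: filing + 24 years → 15 August 2024.
Terminal disclaimer: SV-626565 expires on the earlier of 12 February 2027 and 15 August 2024.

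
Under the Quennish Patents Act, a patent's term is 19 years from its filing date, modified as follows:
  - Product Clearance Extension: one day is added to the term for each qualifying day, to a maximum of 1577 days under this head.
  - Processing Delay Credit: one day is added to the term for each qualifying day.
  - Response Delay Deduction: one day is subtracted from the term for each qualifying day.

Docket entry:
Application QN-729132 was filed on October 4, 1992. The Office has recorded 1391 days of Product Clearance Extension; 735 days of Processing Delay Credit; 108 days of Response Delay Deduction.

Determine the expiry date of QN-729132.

Base term: filing date + 19 years → 4 October 2011.
Product Clearance Extension: 1391 days (within the 1577-day cap) → +1391 days → 26 July 2015.
Processing Delay Credit: +735 days → 30 July 2017.
Response Delay Deduction: −108 days → 13 April 2017.

2017-04-13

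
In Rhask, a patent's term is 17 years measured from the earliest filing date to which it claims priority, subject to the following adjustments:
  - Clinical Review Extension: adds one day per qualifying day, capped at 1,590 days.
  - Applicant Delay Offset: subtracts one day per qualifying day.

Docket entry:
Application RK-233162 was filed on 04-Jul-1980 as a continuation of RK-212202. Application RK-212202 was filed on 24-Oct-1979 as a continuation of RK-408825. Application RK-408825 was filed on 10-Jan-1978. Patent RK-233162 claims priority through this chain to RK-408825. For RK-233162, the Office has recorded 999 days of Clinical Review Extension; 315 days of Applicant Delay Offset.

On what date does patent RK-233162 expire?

November 24, 1996

Earliest priority filing: 10 January 1978.
Base term: 10 January 1978 + 17 years → 10 January 1995.
Clinical Review Extension: 999 days (within the 1590-day cap) → +999 days → 5 October 1997.
Applicant Delay Offset: −315 days → 24 November 1996.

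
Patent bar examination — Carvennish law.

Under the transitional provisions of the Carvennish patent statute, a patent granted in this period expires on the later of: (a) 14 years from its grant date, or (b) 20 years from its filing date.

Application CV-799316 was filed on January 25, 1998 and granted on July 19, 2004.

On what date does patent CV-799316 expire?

(a) grant + 14 years → 19 July 2018.
(b) filing + 20 years → 25 January 2018.
Later of the two: 19 July 2018.

July 19, 2018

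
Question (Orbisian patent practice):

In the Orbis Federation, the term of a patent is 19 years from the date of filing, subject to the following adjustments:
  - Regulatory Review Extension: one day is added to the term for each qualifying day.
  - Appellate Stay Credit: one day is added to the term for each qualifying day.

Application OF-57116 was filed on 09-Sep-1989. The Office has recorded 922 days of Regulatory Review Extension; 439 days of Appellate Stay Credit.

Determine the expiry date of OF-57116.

2012-06-01

Base term: filing date + 19 years → 9 September 2008.
Regulatory Review Extension: +922 days → 20 March 2011.
Appellate Stay Credit: +439 days → 1 June 2012.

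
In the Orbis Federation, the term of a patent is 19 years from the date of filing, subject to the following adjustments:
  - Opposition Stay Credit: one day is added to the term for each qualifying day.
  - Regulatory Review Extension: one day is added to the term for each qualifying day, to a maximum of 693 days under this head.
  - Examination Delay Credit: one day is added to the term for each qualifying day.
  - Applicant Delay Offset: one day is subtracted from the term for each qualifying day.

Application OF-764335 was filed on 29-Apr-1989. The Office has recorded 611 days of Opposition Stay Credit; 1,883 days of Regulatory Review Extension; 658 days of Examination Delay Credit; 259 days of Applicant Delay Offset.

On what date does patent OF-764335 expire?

December 27, 2012

Base term: filing date + 19 years → 29 April 2008.
Opposition Stay Credit: +611 days → 31 December 2009.
Regulatory Review Extension: 1883 days claimed exceeds the 693-day cap, so +693 days → 24 November 2011.
Examination Delay Credit: +658 days → 12 September 2013.
Applicant Delay Offset: −259 days → 27 December 2012.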